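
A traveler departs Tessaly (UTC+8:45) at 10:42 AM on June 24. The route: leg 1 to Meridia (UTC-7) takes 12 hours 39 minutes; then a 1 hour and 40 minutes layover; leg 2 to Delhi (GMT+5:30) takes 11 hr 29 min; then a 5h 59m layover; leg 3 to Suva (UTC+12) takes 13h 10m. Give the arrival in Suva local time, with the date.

10:54 AM on Jun 26

Convert departure to UTC: 10:42 AM − 8:45 = 1:57 AM UTC on Jun 24.
Add 12 hours 39 minutes leg 1 → 2:36 PM UTC.
Add 1 hour 40 minutes layover in Meridia → 4:16 PM UTC.
Add 11 hours and 29 minutes leg 2 → 3:45 AM UTC (Jun 25).
Add 5 hours 59 minutes layover in Delhi → 9:44 AM UTC.
Add 13 hours and 10 minutes leg 3 → 10:54 PM UTC.
Suva is UTC+12:00, so local arrival = 10:54 PM + 12:00 = 10:54 AM on Jun 26.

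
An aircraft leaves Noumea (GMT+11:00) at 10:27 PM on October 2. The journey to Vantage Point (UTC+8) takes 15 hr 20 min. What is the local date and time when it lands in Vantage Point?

Vantage Point is 3:00 behind Noumea.
After 15 hours 20 minutes it is 1:47 PM (Oct 3) in Noumea.
Shift by the zone difference: 1:47 PM − 3:00 = 10:47 AM on Oct 3 in Vantage Point.

10:47 AM on October 3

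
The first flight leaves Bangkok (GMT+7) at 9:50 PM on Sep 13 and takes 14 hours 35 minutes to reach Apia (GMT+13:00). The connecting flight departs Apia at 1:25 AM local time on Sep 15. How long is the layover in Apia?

Convert departure to UTC: 9:50 PM − 7:00 = 2:50 PM UTC on Sep 13.
Add 14 hours and 35 minutes flight time → 5:25 AM UTC (Sep 14).
Apia is UTC+13:00, so local arrival = 5:25 AM + 13:00 = 6:25 PM on Sep 14.
Layover = 1:25 AM − 6:25 PM (+1 day) = 7 hours.

7 hours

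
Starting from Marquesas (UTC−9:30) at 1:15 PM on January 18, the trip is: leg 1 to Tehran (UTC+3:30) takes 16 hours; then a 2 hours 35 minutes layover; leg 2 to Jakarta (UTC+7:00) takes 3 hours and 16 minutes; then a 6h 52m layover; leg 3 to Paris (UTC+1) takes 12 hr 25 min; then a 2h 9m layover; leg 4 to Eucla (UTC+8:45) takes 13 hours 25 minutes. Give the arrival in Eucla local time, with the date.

4:12 PM on January 21

Convert departure to UTC: 1:15 PM + 9:30 = 10:45 PM UTC on Jan 18.
Add 16 hours leg 1 → 2:45 PM UTC (Jan 19).
Add 2 hours and 35 minutes layover in Tehran → 5:20 PM UTC.
Add 3 hours 16 minutes leg 2 → 8:36 PM UTC.
Add 6 hours and 52 minutes layover in Jakarta → 3:28 AM UTC (Jan 20).
Add 12 hours 25 minutes leg 3 → 3:53 PM UTC.
Add 2 hours 9 minutes layover in Paris → 6:02 PM UTC.
Add 13 hours 25 minutes leg 4 → 7:27 AM UTC (Jan 21).
Eucla is UTC+8:45, so local arrival = 7:27 AM + 8:45 = 4:12 PM on Jan 21.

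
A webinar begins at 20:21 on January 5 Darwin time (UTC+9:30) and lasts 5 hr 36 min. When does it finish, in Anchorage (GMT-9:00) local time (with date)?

07:27 on Jan 5

Convert start to UTC: 20:21 − 9:30 = 10:51 UTC on Jan 5.
Add 5 hours and 36 minutes duration → 16:27 UTC.
Anchorage is UTC−9:00, so local end time = 16:27 − 9:00 = 07:27 on Jan 5.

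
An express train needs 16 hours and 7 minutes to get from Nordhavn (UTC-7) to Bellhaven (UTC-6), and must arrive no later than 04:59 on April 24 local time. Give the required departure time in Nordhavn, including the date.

11:52 on April 23

Target arrival in UTC: 04:59 + 6:00 = 10:59 on Apr 24.
Subtract 16 hours and 7 minutes → departure 18:52 UTC on Apr 23.
Nordhavn is UTC−7:00: 18:52 − 7:00 = 11:52 on Apr 23.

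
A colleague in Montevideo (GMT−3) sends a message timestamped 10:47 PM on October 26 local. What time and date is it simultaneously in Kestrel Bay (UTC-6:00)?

7:47 PM on October 26

Kestrel Bay is 3:00 behind Montevideo.
Shift by the zone difference: 10:47 PM − 3:00 = 7:47 PM on Oct 26 in Kestrel Bay.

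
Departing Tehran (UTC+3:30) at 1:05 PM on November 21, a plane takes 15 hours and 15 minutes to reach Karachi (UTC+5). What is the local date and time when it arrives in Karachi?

Convert departure to UTC: 1:05 PM − 3:30 = 9:35 AM UTC on Nov 21.
Add 15 hours and 15 minutes travel time → 12:50 AM UTC (Nov 22).
Karachi is UTC+5:00, so local arrival = 12:50 AM + 5:00 = 5:50 AM on Nov 22.

5:50 AM on November 22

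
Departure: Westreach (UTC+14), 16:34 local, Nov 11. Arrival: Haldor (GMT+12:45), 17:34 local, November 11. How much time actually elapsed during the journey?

2 hours 15 minutes

Departure in UTC: 16:34 − 14:00 = 02:34 on Nov 11.
Arrival in UTC: 17:34 − 12:45 = 04:49 on Nov 11.
Elapsed = 04:49 − 02:34 = 2 hours 15 minutes.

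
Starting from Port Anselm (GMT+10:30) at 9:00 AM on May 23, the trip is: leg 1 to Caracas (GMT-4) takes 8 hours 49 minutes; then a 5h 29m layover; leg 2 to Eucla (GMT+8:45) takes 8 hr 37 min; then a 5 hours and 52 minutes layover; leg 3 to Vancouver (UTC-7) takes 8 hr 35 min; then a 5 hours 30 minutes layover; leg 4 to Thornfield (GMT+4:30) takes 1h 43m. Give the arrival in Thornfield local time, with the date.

11:35 PM on May 24

Convert departure to UTC: 9:00 AM − 10:30 = 10:30 PM UTC on May 22.
Add 8 hours 49 minutes leg 1 → 7:19 AM UTC (May 23).
Add 5 hours 29 minutes layover in Caracas → 12:48 PM UTC.
Add 8 hours 37 minutes leg 2 → 9:25 PM UTC.
Add 5 hours and 52 minutes layover in Eucla → 3:17 AM UTC (May 24).
Add 8 hours 35 minutes leg 3 → 11:52 AM UTC.
Add 5 hours and 30 minutes layover in Vancouver → 5:22 PM UTC.
Add 1 hour and 43 minutes leg 4 → 7:05 PM UTC.
Thornfield is UTC+4:30, so local arrival = 7:05 PM + 4:30 = 11:35 PM on May 24.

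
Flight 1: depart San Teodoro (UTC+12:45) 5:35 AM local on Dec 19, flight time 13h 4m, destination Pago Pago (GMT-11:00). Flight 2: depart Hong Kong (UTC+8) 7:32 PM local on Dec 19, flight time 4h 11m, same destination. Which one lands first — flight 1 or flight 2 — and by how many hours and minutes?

the first, by 9 hours 49 minutes

Flight 1 in UTC: 5:35 AM − 12:45 = 4:50 PM on Dec 18.
+13 hours 4 minutes → arrive 5:54 AM UTC on Dec 19.
Flight 2 in UTC: 7:32 PM − 8:00 = 11:32 AM on Dec 19.
+4 hours 11 minutes → arrive 3:43 PM UTC on Dec 19.
Flight 1 lands earlier by 9 hours 49 minutes.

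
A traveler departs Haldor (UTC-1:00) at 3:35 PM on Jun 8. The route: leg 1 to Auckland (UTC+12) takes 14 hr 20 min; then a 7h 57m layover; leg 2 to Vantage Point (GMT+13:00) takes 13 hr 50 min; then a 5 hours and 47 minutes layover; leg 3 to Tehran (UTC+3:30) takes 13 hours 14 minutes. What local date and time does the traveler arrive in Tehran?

3:13 AM on Jun 11

Convert departure to UTC: 3:35 PM + 1:00 = 4:35 PM UTC on Jun 8.
Add 14 hours and 20 minutes leg 1 → 6:55 AM UTC (Jun 9).
Add 7 hours and 57 minutes layover in Auckland → 2:52 PM UTC.
Add 13 hours 50 minutes leg 2 → 4:42 AM UTC (Jun 10).
Add 5 hours 47 minutes layover in Vantage Point → 10:29 AM UTC.
Add 13 hours 14 minutes leg 3 → 11:43 PM UTC.
Tehran is UTC+3:30, so local arrival = 11:43 PM + 3:30 = 3:13 AM on Jun 11.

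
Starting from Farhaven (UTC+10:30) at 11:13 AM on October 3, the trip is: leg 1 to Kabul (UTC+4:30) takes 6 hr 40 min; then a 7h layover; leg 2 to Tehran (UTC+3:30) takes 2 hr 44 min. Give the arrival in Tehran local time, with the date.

8:37 PM on October 3

Convert departure to UTC: 11:13 AM − 10:30 = 12:43 AM UTC on Oct 3.
Add 6 hours and 40 minutes leg 1 → 7:23 AM UTC.
Add 7 hours layover in Kabul → 2:23 PM UTC.
Add 2 hours and 44 minutes leg 2 → 5:07 PM UTC.
Tehran is UTC+3:30, so local arrival = 5:07 PM + 3:30 = 8:37 PM on Oct 3.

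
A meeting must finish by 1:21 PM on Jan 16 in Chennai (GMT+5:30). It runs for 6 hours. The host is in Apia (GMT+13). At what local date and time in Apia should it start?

Target end time in UTC: 1:21 PM − 5:30 = 7:51 AM on Jan 16.
Subtract 6 hours → start 1:51 AM UTC on Jan 16.
Apia is UTC+13:00: 1:51 AM + 13:00 = 2:51 PM on Jan 16.

2:51 PM on Jan 16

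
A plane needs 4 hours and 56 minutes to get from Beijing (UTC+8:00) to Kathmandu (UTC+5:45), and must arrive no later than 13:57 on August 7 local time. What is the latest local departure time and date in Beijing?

Target arrival in UTC: 13:57 − 5:45 = 08:12 on Aug 7.
Subtract 4 hours 56 minutes → departure 03:16 UTC on Aug 7.
Beijing is UTC+8:00: 03:16 + 8:00 = 11:16 on Aug 7.

11:16 on August 7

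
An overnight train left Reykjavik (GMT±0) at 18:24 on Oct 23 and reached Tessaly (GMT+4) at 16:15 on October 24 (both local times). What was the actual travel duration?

Departure is already UTC: 18:24 on Oct 23.
Arrival in UTC: 16:15 − 4:00 = 12:15 on Oct 24.
Elapsed = 12:15 − 18:24 (+1 day) = 17 hours 51 minutes.

17 hours 51 minutes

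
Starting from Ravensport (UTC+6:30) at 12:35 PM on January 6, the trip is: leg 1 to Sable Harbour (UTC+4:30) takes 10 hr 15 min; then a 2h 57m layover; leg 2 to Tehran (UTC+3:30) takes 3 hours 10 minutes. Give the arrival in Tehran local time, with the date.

1:57 AM on Jan 7

Convert departure to UTC: 12:35 PM − 6:30 = 6:05 AM UTC on Jan 6.
Add 10 hours 15 minutes leg 1 → 4:20 PM UTC.
Add 2 hours and 57 minutes layover in Sable Harbour → 7:17 PM UTC.
Add 3 hours and 10 minutes leg 2 → 10:27 PM UTC.
Tehran is UTC+3:30, so local arrival = 10:27 PM + 3:30 = 1:57 AM on Jan 7.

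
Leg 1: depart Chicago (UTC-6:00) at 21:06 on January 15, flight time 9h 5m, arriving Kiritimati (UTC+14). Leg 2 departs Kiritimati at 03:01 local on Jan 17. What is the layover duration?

50 minutes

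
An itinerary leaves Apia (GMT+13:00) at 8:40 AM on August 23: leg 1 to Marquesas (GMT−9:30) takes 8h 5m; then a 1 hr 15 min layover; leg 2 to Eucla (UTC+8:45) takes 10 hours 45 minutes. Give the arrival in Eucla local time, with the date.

12:30 AM on Aug 24

Convert departure to UTC: 8:40 AM − 13:00 = 7:40 PM UTC on Aug 22.
Add 8 hours and 5 minutes leg 1 → 3:45 AM UTC (Aug 23).
Add 1 hour and 15 minutes layover in Marquesas → 5:00 AM UTC.
Add 10 hours 45 minutes leg 2 → 3:45 PM UTC.
Eucla is UTC+8:45, so local arrival = 3:45 PM + 8:45 = 12:30 AM on Aug 24.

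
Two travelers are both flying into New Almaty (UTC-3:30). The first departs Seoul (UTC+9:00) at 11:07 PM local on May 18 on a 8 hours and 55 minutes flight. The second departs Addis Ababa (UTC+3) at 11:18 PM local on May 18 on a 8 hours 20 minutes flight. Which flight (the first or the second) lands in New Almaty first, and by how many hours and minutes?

the first, by 5 hours 36 minutes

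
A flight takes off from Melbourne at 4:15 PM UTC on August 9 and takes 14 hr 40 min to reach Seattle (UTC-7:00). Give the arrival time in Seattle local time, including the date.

11:55 PM on August 9

Departure is given in UTC: 4:15 PM on Aug 9.
Add 14 hours 40 minutes → 6:55 AM UTC (Aug 10).
Seattle is UTC−7:00: 6:55 AM − 7:00 = 11:55 PM on Aug 9.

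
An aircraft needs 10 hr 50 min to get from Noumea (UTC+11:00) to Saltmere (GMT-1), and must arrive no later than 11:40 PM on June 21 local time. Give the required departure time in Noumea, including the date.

Target arrival in UTC: 11:40 PM + 1:00 = 12:40 AM on Jun 22.
Subtract 10 hours 50 minutes → departure 1:50 PM UTC on Jun 21.
Noumea is UTC+11:00: 1:50 PM + 11:00 = 12:50 AM on Jun 22.

12:50 AM on June 22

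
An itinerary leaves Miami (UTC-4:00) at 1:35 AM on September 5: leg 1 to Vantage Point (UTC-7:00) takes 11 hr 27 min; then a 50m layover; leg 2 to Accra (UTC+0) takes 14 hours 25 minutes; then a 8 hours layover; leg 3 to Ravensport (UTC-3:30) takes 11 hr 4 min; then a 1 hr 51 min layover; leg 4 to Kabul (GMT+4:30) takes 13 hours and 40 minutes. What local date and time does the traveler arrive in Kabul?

Convert departure to UTC: 1:35 AM + 4:00 = 5:35 AM UTC on Sep 5.
Add 11 hours and 27 minutes leg 1 → 5:02 PM UTC.
Add 50 minutes layover in Vantage Point → 5:52 PM UTC.
Add 14 hours 25 minutes leg 2 → 8:17 AM UTC (Sep 6).
Add 8 hours layover in Accra → 4:17 PM UTC.
Add 11 hours and 4 minutes leg 3 → 3:21 AM UTC (Sep 7).
Add 1 hour and 51 minutes layover in Ravensport → 5:12 AM UTC.
Add 13 hours and 40 minutes leg 4 → 6:52 PM UTC.
Kabul is UTC+4:30, so local arrival = 6:52 PM + 4:30 = 11:22 PM on Sep 7.

11:22 PM on Sep 7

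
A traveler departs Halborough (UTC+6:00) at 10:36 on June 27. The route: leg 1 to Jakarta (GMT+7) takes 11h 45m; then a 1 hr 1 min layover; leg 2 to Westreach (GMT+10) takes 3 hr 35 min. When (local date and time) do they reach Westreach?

Convert departure to UTC: 10:36 − 6:00 = 04:36 UTC on Jun 27.
Add 11 hours 45 minutes leg 1 → 16:21 UTC.
Add 1 hour and 1 minute layover in Jakarta → 17:22 UTC.
Add 3 hours 35 minutes leg 2 → 20:57 UTC.
Westreach is UTC+10:00, so local arrival = 20:57 + 10:00 = 06:57 on Jun 28.

06:57 on June 28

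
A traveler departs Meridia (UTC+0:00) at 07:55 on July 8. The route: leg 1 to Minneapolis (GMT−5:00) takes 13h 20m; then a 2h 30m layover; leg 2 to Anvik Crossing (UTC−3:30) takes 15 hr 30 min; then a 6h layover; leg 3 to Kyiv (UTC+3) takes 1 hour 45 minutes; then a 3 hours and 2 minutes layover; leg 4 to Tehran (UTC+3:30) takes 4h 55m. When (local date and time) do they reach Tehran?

10:27 on July 10

Meridia is at UTC+0, so departure is already 07:55 UTC on Jul 8.
Add 13 hours and 20 minutes leg 1 → 21:15 UTC.
Add 2 hours and 30 minutes layover in Minneapolis → 23:45 UTC.
Add 15 hours 30 minutes leg 2 → 15:15 UTC (Jul 9).
Add 6 hours layover in Anvik Crossing → 21:15 UTC.
Add 1 hour and 45 minutes leg 3 → 23:00 UTC.
Add 3 hours 2 minutes layover in Kyiv → 02:02 UTC (Jul 10).
Add 4 hours 55 minutes leg 4 → 06:57 UTC.
Tehran is UTC+3:30, so local arrival = 06:57 + 3:30 = 10:27 on Jul 10.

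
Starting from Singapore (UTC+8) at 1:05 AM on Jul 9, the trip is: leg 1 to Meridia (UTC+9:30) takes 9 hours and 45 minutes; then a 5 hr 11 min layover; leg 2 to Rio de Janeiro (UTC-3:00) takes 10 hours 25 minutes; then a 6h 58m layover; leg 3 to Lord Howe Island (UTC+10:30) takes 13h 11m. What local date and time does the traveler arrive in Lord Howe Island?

1:05 AM on July 11

Convert departure to UTC: 1:05 AM − 8:00 = 5:05 PM UTC on Jul 8.
Add 9 hours 45 minutes leg 1 → 2:50 AM UTC (Jul 9).
Add 5 hours 11 minutes layover in Meridia → 8:01 AM UTC.
Add 10 hours and 25 minutes leg 2 → 6:26 PM UTC.
Add 6 hours 58 minutes layover in Rio de Janeiro → 1:24 AM UTC (Jul 10).
Add 13 hours and 11 minutes leg 3 → 2:35 PM UTC.
Lord Howe Island is UTC+10:30, so local arrival = 2:35 PM + 10:30 = 1:05 AM on Jul 11.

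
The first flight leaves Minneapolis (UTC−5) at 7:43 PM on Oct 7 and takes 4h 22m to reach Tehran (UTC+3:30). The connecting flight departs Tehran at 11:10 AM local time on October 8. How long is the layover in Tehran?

Convert departure to UTC: 7:43 PM + 5:00 = 12:43 AM UTC on Oct 8.
Add 4 hours 22 minutes flight time → 5:05 AM UTC.
Tehran is UTC+3:30, so local arrival = 5:05 AM + 3:30 = 8:35 AM on Oct 8.
Layover = 11:10 AM − 8:35 AM = 2 hours 35 minutes.

2 hours 35 minutes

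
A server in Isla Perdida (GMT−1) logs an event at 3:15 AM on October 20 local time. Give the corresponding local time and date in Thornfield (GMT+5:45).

10:00 AM on Oct 20

Thornfield is 6:45 ahead of Isla Perdida.
Shift by the zone difference: 3:15 AM + 6:45 = 10:00 AM on Oct 20 in Thornfield.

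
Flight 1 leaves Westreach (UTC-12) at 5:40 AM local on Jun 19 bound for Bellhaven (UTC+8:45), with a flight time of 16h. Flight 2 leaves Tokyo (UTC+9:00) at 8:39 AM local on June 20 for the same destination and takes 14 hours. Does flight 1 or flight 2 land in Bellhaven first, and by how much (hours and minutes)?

the first, by 3 hours 59 minutes

Flight 1 in UTC: 5:40 AM + 12:00 = 5:40 PM on Jun 19.
+16 hours → arrive 9:40 AM UTC on Jun 20.
Flight 2 in UTC: 8:39 AM − 9:00 = 11:39 PM on Jun 19.
+14 hours → arrive 1:39 PM UTC on Jun 20.
Flight 1 lands earlier by 3 hours 59 minutes.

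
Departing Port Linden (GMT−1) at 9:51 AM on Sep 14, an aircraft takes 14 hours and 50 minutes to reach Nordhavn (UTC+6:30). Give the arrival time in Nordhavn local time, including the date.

8:11 AM on September 15

Convert departure to UTC: 9:51 AM + 1:00 = 10:51 AM UTC on Sep 14.
Add 14 hours 50 minutes travel time → 1:41 AM UTC (Sep 15).
Nordhavn is UTC+6:30, so local arrival = 1:41 AM + 6:30 = 8:11 AM on Sep 15.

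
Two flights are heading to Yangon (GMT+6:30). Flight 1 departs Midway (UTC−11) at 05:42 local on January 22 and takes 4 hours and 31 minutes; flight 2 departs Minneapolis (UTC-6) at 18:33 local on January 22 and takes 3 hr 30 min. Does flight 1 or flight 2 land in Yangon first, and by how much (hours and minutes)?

the first, by 6 hours 50 minutes

Flight 1 in UTC: 05:42 + 11:00 = 16:42 on Jan 22.
+4 hours 31 minutes → arrive 21:13 UTC on Jan 22.
Flight 2 in UTC: 18:33 + 6:00 = 00:33 on Jan 23.
+3 hours and 30 minutes → arrive 04:03 UTC on Jan 23.
Flight 1 lands earlier by 6 hours 50 minutes.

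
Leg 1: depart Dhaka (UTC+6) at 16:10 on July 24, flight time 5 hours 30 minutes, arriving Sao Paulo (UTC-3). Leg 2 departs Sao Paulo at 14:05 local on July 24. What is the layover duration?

1 hour 25 minutes

Convert departure to UTC: 16:10 − 6:00 = 10:10 UTC on Jul 24.
Add 5 hours 30 minutes flight time → 15:40 UTC.
Sao Paulo is UTC−3:00, so local arrival = 15:40 − 3:00 = 12:40 on Jul 24.
Layover = 14:05 − 12:40 = 1 hour 25 minutes.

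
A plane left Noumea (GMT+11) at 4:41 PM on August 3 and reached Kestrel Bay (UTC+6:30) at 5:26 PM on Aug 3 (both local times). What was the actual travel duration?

5 hours 15 minutes

Kestrel Bay is 4:30 behind Noumea.
Clock-face elapsed time (ignoring zones) is 45 minutes.
Actual elapsed = 45 minutes + 4:30 = 5 hours 15 minutes.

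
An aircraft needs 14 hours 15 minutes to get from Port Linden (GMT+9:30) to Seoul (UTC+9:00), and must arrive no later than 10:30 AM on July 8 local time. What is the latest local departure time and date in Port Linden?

Target arrival in UTC: 10:30 AM − 9:00 = 1:30 AM on Jul 8.
Subtract 14 hours and 15 minutes → departure 11:15 AM UTC on Jul 7.
Port Linden is UTC+9:30: 11:15 AM + 9:30 = 8:45 PM on Jul 7.

8:45 PM on July 7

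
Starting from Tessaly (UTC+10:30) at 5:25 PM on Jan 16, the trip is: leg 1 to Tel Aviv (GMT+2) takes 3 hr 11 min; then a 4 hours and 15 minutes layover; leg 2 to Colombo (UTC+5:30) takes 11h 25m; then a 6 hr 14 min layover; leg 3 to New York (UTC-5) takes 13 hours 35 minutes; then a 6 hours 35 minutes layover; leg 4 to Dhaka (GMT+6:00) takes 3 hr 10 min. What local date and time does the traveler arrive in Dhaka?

Convert departure to UTC: 5:25 PM − 10:30 = 6:55 AM UTC on Jan 16.
Add 3 hours and 11 minutes leg 1 → 10:06 AM UTC.
Add 4 hours and 15 minutes layover in Tel Aviv → 2:21 PM UTC.
Add 11 hours and 25 minutes leg 2 → 1:46 AM UTC (Jan 17).
Add 6 hours 14 minutes layover in Colombo → 8:00 AM UTC.
Add 13 hours and 35 minutes leg 3 → 9:35 PM UTC.
Add 6 hours and 35 minutes layover in New York → 4:10 AM UTC (Jan 18).
Add 3 hours and 10 minutes leg 4 → 7:20 AM UTC.
Dhaka is UTC+6:00, so local arrival = 7:20 AM + 6:00 = 1:20 PM on Jan 18.

1:20 PM on January 18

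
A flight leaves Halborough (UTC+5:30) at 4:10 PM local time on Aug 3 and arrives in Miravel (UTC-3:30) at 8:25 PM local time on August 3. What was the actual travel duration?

Miravel is 9:00 behind Halborough.
Clock-face elapsed time (ignoring zones) is 4 hours 15 minutes.
Actual elapsed = 4 hours 15 minutes + 9:00 = 13 hours 15 minutes.

13 hours 15 minutes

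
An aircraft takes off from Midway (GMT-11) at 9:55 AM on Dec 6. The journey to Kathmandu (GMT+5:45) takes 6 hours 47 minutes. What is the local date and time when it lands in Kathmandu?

Convert departure to UTC: 9:55 AM + 11:00 = 8:55 PM UTC on Dec 6.
Add 6 hours 47 minutes travel time → 3:42 AM UTC (Dec 7).
Kathmandu is UTC+5:45, so local arrival = 3:42 AM + 5:45 = 9:27 AM on Dec 7.

9:27 AM on December 7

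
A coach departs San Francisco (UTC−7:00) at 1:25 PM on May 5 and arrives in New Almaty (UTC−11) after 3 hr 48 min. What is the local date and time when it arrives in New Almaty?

New Almaty is 4:00 behind San Francisco.
After 3 hours and 48 minutes it is 5:13 PM in San Francisco.
Shift by the zone difference: 5:13 PM − 4:00 = 1:13 PM on May 5 in New Almaty.

1:13 PM on May 5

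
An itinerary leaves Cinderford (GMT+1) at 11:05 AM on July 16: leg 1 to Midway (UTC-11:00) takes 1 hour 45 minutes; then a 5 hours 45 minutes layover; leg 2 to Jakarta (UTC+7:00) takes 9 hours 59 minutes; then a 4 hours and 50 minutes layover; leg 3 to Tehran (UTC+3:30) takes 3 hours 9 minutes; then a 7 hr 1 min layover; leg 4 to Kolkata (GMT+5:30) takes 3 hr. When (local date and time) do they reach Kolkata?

3:04 AM on Jul 18

Convert departure to UTC: 11:05 AM − 1:00 = 10:05 AM UTC on Jul 16.
Add 1 hour and 45 minutes leg 1 → 11:50 AM UTC.
Add 5 hours 45 minutes layover in Midway → 5:35 PM UTC.
Add 9 hours and 59 minutes leg 2 → 3:34 AM UTC (Jul 17).
Add 4 hours 50 minutes layover in Jakarta → 8:24 AM UTC.
Add 3 hours 9 minutes leg 3 → 11:33 AM UTC.
Add 7 hours and 1 minute layover in Tehran → 6:34 PM UTC.
Add 3 hours leg 4 → 9:34 PM UTC.
Kolkata is UTC+5:30, so local arrival = 9:34 PM + 5:30 = 3:04 AM on Jul 18.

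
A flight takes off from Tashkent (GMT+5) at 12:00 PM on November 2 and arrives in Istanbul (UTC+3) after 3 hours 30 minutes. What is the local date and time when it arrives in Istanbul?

Convert departure to UTC: 12:00 PM − 5:00 = 7:00 AM UTC on Nov 2.
Add 3 hours 30 minutes travel time → 10:30 AM UTC.
Istanbul is UTC+3:00, so local arrival = 10:30 AM + 3:00 = 1:30 PM on Nov 2.

1:30 PM on Nov 2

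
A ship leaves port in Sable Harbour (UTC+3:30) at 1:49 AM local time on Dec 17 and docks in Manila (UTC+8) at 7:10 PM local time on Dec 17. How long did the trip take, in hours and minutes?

Manila is 4:30 ahead of Sable Harbour.
Clock-face elapsed time (ignoring zones) is 17 hours 21 minutes.
Actual elapsed = 17 hours 21 minutes − 4:30 = 12 hours 51 minutes.

12 hours 51 minutes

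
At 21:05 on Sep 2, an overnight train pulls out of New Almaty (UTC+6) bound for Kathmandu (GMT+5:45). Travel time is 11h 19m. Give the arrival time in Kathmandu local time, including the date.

Convert departure to UTC: 21:05 − 6:00 = 15:05 UTC on Sep 2.
Add 11 hours 19 minutes travel time → 02:24 UTC (Sep 3).
Kathmandu is UTC+5:45, so local arrival = 02:24 + 5:45 = 08:09 on Sep 3.

08:09 on September 3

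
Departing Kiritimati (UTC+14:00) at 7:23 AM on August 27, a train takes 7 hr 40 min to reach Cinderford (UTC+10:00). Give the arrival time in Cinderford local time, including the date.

Convert departure to UTC: 7:23 AM − 14:00 = 5:23 PM UTC on Aug 26.
Add 7 hours 40 minutes travel time → 1:03 AM UTC (Aug 27).
Cinderford is UTC+10:00, so local arrival = 1:03 AM + 10:00 = 11:03 AM on Aug 27.

11:03 AM on Aug 27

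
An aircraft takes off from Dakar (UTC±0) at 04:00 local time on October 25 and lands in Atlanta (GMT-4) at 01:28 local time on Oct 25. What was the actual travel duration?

1 hour 28 minutes

Departure is already UTC: 04:00 on Oct 25.
Arrival in UTC: 01:28 + 4:00 = 05:28 on Oct 25.
Elapsed = 05:28 − 04:00 = 1 hour 28 minutes.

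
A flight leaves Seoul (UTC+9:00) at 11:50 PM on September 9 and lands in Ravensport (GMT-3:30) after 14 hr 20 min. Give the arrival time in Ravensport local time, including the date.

Convert departure to UTC: 11:50 PM − 9:00 = 2:50 PM UTC on Sep 9.
Add 14 hours and 20 minutes travel time → 5:10 AM UTC (Sep 10).
Ravensport is UTC−3:30, so local arrival = 5:10 AM − 3:30 = 1:40 AM on Sep 10.

1:40 AM on September 10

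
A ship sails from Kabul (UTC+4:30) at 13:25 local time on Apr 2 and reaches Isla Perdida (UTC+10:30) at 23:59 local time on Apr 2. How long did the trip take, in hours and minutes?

Departure in UTC: 13:25 − 4:30 = 08:55 on Apr 2.
Arrival in UTC: 23:59 − 10:30 = 13:29 on Apr 2.
Elapsed = 13:29 − 08:55 = 4 hours 34 minutes.

4 hours 34 minutes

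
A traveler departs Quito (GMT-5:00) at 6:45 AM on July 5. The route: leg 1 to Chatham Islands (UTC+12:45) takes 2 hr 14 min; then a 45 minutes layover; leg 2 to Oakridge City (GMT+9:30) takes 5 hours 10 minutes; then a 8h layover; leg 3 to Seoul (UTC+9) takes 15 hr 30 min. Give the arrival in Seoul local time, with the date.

Convert departure to UTC: 6:45 AM + 5:00 = 11:45 AM UTC on Jul 5.
Add 2 hours and 14 minutes leg 1 → 1:59 PM UTC.
Add 45 minutes layover in Chatham Islands → 2:44 PM UTC.
Add 5 hours and 10 minutes leg 2 → 7:54 PM UTC.
Add 8 hours layover in Oakridge City → 3:54 AM UTC (Jul 6).
Add 15 hours 30 minutes leg 3 → 7:24 PM UTC.
Seoul is UTC+9:00, so local arrival = 7:24 PM + 9:00 = 4:24 AM on Jul 7.

4:24 AM on July 7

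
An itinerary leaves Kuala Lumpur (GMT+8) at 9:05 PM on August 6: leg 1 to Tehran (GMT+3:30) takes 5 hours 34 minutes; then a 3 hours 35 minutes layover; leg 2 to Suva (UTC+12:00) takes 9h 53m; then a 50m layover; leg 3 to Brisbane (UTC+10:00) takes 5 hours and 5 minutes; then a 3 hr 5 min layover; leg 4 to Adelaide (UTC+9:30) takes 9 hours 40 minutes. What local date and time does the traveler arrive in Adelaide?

12:17 PM on Aug 8

Convert departure to UTC: 9:05 PM − 8:00 = 1:05 PM UTC on Aug 6.
Add 5 hours and 34 minutes leg 1 → 6:39 PM UTC.
Add 3 hours and 35 minutes layover in Tehran → 10:14 PM UTC.
Add 9 hours and 53 minutes leg 2 → 8:07 AM UTC (Aug 7).
Add 50 minutes layover in Suva → 8:57 AM UTC.
Add 5 hours and 5 minutes leg 3 → 2:02 PM UTC.
Add 3 hours 5 minutes layover in Brisbane → 5:07 PM UTC.
Add 9 hours and 40 minutes leg 4 → 2:47 AM UTC (Aug 8).
Adelaide is UTC+9:30, so local arrival = 2:47 AM + 9:30 = 12:17 PM on Aug 8.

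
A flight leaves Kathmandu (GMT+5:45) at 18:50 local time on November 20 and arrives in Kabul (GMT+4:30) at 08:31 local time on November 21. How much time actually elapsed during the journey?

14 hours 56 minutes

Departure in UTC: 18:50 − 5:45 = 13:05 on Nov 20.
Arrival in UTC: 08:31 − 4:30 = 04:01 on Nov 21.
Elapsed = 04:01 − 13:05 (+1 day) = 14 hours 56 minutes.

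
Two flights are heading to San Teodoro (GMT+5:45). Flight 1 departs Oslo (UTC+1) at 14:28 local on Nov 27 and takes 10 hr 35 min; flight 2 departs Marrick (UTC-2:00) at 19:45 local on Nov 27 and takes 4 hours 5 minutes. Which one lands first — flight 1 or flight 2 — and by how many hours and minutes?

the first, by 1 hour 47 minutes

Flight 1 in UTC: 14:28 − 1:00 = 13:28 on Nov 27.
+10 hours and 35 minutes → arrive 00:03 UTC on Nov 28.
Flight 2 in UTC: 19:45 + 2:00 = 21:45 on Nov 27.
+4 hours 5 minutes → arrive 01:50 UTC on Nov 28.
Flight 1 lands earlier by 1 hour 47 minutes.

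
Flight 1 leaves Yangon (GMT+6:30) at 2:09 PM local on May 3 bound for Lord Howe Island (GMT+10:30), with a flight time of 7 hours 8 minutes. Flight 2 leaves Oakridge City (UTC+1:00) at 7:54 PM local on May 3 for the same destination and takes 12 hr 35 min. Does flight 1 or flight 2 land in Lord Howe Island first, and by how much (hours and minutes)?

the first, by 16 hours 42 minutes

Flight 1 in UTC: 2:09 PM − 6:30 = 7:39 AM on May 3.
+7 hours and 8 minutes → arrive 2:47 PM UTC on May 3.
Flight 2 in UTC: 7:54 PM − 1:00 = 6:54 PM on May 3.
+12 hours 35 minutes → arrive 7:29 AM UTC on May 4.
Flight 1 lands earlier by 16 hours 42 minutes.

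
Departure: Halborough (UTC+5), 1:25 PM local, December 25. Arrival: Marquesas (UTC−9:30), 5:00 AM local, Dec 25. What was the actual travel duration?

6 hours 5 minutes

Marquesas is 14:30 behind Halborough.
Clock-face elapsed time (ignoring zones) is −8 hours 25 minutes.
Actual elapsed = −8 hours 25 minutes + 14:30 = 6 hours 5 minutes.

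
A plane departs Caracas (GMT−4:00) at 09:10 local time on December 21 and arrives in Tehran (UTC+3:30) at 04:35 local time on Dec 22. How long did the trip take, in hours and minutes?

11 hours 55 minutes

Departure in UTC: 09:10 + 4:00 = 13:10 on Dec 21.
Arrival in UTC: 04:35 − 3:30 = 01:05 on Dec 22.
Elapsed = 01:05 − 13:10 (+1 day) = 11 hours 55 minutes.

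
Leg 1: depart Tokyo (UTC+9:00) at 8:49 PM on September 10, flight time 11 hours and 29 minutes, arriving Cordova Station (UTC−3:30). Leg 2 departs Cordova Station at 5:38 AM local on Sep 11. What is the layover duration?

9 hours 50 minutes

Convert departure to UTC: 8:49 PM − 9:00 = 11:49 AM UTC on Sep 10.
Add 11 hours and 29 minutes flight time → 11:18 PM UTC.
Cordova Station is UTC−3:30, so local arrival = 11:18 PM − 3:30 = 7:48 PM on Sep 10.
Layover = 5:38 AM − 7:48 PM (+1 day) = 9 hours 50 minutes.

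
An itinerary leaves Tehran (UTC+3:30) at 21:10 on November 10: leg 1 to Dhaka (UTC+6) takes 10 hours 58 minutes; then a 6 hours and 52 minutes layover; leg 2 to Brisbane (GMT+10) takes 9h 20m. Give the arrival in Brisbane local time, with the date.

06:50 on Nov 12

Convert departure to UTC: 21:10 − 3:30 = 17:40 UTC on Nov 10.
Add 10 hours and 58 minutes leg 1 → 04:38 UTC (Nov 11).
Add 6 hours and 52 minutes layover in Dhaka → 11:30 UTC.
Add 9 hours and 20 minutes leg 2 → 20:50 UTC.
Brisbane is UTC+10:00, so local arrival = 20:50 + 10:00 = 06:50 on Nov 12.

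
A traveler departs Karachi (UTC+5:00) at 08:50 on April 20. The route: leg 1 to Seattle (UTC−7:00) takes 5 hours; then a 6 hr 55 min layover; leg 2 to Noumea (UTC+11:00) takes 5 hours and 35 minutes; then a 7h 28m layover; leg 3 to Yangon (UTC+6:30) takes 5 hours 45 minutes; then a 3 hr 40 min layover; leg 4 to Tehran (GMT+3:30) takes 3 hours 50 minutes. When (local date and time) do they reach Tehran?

Convert departure to UTC: 08:50 − 5:00 = 03:50 UTC on Apr 20.
Add 5 hours leg 1 → 08:50 UTC.
Add 6 hours and 55 minutes layover in Seattle → 15:45 UTC.
Add 5 hours 35 minutes leg 2 → 21:20 UTC.
Add 7 hours 28 minutes layover in Noumea → 04:48 UTC (Apr 21).
Add 5 hours 45 minutes leg 3 → 10:33 UTC.
Add 3 hours and 40 minutes layover in Yangon → 14:13 UTC.
Add 3 hours 50 minutes leg 4 → 18:03 UTC.
Tehran is UTC+3:30, so local arrival = 18:03 + 3:30 = 21:33 on Apr 21.

21:33 on Apr 21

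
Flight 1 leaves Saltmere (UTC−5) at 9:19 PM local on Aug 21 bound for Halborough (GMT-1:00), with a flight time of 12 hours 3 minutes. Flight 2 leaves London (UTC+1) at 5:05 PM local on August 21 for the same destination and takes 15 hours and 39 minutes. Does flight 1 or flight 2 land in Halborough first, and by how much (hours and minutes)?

Flight 1 in UTC: 9:19 PM + 5:00 = 2:19 AM on Aug 22.
+12 hours and 3 minutes → arrive 2:22 PM UTC on Aug 22.
Flight 2 in UTC: 5:05 PM − 1:00 = 4:05 PM on Aug 21.
+15 hours and 39 minutes → arrive 7:44 AM UTC on Aug 22.
Flight 2 lands earlier by 6 hours 38 minutes.

the second, by 6 hours 38 minutes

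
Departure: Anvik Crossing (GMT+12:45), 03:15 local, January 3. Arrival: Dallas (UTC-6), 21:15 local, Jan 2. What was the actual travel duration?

Dallas is 18:45 behind Anvik Crossing.
Clock-face elapsed time (ignoring zones) is −6 hours.
Actual elapsed = −6 hours + 18:45 = 12 hours 45 minutes.

12 hours 45 minutes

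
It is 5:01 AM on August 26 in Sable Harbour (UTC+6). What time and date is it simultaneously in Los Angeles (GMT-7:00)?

4:01 PM on August 25

In UTC: 5:01 AM − 6:00 = 11:01 PM on Aug 25.
Los Angeles is UTC−7:00: 11:01 PM − 7:00 = 4:01 PM on Aug 25.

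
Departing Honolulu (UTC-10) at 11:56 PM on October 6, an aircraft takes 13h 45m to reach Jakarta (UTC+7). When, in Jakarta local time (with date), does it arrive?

6:41 AM on Oct 8

Convert departure to UTC: 11:56 PM + 10:00 = 9:56 AM UTC on Oct 7.
Add 13 hours 45 minutes travel time → 11:41 PM UTC.
Jakarta is UTC+7:00, so local arrival = 11:41 PM + 7:00 = 6:41 AM on Oct 8.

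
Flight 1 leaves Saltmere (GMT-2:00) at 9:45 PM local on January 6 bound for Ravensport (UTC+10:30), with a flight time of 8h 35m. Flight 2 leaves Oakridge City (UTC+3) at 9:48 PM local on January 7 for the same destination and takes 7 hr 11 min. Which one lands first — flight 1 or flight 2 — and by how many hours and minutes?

Flight 1 in UTC: 9:45 PM + 2:00 = 11:45 PM on Jan 6.
+8 hours 35 minutes → arrive 8:20 AM UTC on Jan 7.
Flight 2 in UTC: 9:48 PM − 3:00 = 6:48 PM on Jan 7.
+7 hours 11 minutes → arrive 1:59 AM UTC on Jan 8.
Flight 1 lands earlier by 17 hours 39 minutes.

the first, by 17 hours 39 minutes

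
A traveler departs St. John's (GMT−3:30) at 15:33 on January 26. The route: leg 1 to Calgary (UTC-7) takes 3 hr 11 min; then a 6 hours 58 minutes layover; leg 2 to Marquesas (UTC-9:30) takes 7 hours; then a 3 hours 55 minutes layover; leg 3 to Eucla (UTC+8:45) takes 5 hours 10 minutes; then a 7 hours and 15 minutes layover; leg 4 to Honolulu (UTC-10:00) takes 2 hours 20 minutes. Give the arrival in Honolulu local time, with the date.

20:52 on January 27

Convert departure to UTC: 15:33 + 3:30 = 19:03 UTC on Jan 26.
Add 3 hours 11 minutes leg 1 → 22:14 UTC.
Add 6 hours and 58 minutes layover in Calgary → 05:12 UTC (Jan 27).
Add 7 hours leg 2 → 12:12 UTC.
Add 3 hours and 55 minutes layover in Marquesas → 16:07 UTC.
Add 5 hours 10 minutes leg 3 → 21:17 UTC.
Add 7 hours and 15 minutes layover in Eucla → 04:32 UTC (Jan 28).
Add 2 hours 20 minutes leg 4 → 06:52 UTC.
Honolulu is UTC−10:00, so local arrival = 06:52 − 10:00 = 20:52 on Jan 27.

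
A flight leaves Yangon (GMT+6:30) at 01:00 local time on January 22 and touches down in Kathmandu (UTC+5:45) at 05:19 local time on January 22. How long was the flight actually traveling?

Kathmandu is 0:45 behind Yangon.
Clock-face elapsed time (ignoring zones) is 4 hours 19 minutes.
Actual elapsed = 4 hours 19 minutes + 0:45 = 5 hours 4 minutes.

5 hours 4 minutes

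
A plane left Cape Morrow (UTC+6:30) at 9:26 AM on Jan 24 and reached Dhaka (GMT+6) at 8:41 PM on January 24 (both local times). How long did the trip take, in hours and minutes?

11 hours 45 minutes

Departure in UTC: 9:26 AM − 6:30 = 2:56 AM on Jan 24.
Arrival in UTC: 8:41 PM − 6:00 = 2:41 PM on Jan 24.
Elapsed = 2:41 PM − 2:56 AM = 11 hours 45 minutes.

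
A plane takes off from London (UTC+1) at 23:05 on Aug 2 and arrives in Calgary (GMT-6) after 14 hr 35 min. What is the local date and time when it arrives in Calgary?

06:40 on August 3

Convert departure to UTC: 23:05 − 1:00 = 22:05 UTC on Aug 2.
Add 14 hours 35 minutes travel time → 12:40 UTC (Aug 3).
Calgary is UTC−6:00, so local arrival = 12:40 − 6:00 = 06:40 on Aug 3.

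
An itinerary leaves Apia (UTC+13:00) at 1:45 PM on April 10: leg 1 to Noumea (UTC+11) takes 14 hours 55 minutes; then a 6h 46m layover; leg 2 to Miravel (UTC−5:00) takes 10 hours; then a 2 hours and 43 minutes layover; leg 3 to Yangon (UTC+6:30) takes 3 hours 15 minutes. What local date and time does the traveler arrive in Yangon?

Convert departure to UTC: 1:45 PM − 13:00 = 12:45 AM UTC on Apr 10.
Add 14 hours and 55 minutes leg 1 → 3:40 PM UTC.
Add 6 hours and 46 minutes layover in Noumea → 10:26 PM UTC.
Add 10 hours leg 2 → 8:26 AM UTC (Apr 11).
Add 2 hours and 43 minutes layover in Miravel → 11:09 AM UTC.
Add 3 hours 15 minutes leg 3 → 2:24 PM UTC.
Yangon is UTC+6:30, so local arrival = 2:24 PM + 6:30 = 8:54 PM on Apr 11.

8:54 PM on April 11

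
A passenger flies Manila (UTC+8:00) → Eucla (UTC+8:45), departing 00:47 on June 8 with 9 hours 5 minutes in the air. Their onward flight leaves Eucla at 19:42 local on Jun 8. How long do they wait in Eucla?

Convert departure to UTC: 00:47 − 8:00 = 16:47 UTC on Jun 7.
Add 9 hours and 5 minutes flight time → 01:52 UTC (Jun 8).
Eucla is UTC+8:45, so local arrival = 01:52 + 8:45 = 10:37 on Jun 8.
Layover = 19:42 − 10:37 = 9 hours 5 minutes.

9 hours 5 minutes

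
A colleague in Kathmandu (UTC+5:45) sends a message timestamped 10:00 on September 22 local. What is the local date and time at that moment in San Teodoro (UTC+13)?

17:15 on September 22

In UTC: 10:00 − 5:45 = 04:15 on Sep 22.
San Teodoro is UTC+13:00: 04:15 + 13:00 = 17:15 on Sep 22.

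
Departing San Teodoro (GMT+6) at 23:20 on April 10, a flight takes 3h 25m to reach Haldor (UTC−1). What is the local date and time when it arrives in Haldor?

Convert departure to UTC: 23:20 − 6:00 = 17:20 UTC on Apr 10.
Add 3 hours and 25 minutes travel time → 20:45 UTC.
Haldor is UTC−1:00, so local arrival = 20:45 − 1:00 = 19:45 on Apr 10.

19:45 on Apr 10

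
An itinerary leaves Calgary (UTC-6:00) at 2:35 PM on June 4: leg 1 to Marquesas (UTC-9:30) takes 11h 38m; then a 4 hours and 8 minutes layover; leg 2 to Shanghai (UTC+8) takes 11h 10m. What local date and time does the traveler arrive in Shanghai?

Convert departure to UTC: 2:35 PM + 6:00 = 8:35 PM UTC on Jun 4.
Add 11 hours and 38 minutes leg 1 → 8:13 AM UTC (Jun 5).
Add 4 hours 8 minutes layover in Marquesas → 12:21 PM UTC.
Add 11 hours and 10 minutes leg 2 → 11:31 PM UTC.
Shanghai is UTC+8:00, so local arrival = 11:31 PM + 8:00 = 7:31 AM on Jun 6.

7:31 AM on Jun 6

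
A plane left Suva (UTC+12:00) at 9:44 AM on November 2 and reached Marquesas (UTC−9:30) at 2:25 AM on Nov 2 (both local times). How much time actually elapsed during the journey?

14 hours 11 minutes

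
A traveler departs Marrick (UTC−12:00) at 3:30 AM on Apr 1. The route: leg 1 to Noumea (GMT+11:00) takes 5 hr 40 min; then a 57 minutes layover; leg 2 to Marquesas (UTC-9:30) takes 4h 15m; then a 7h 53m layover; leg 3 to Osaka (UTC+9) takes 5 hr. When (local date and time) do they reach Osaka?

Convert departure to UTC: 3:30 AM + 12:00 = 3:30 PM UTC on Apr 1.
Add 5 hours and 40 minutes leg 1 → 9:10 PM UTC.
Add 57 minutes layover in Noumea → 10:07 PM UTC.
Add 4 hours and 15 minutes leg 2 → 2:22 AM UTC (Apr 2).
Add 7 hours and 53 minutes layover in Marquesas → 10:15 AM UTC.
Add 5 hours leg 3 → 3:15 PM UTC.
Osaka is UTC+9:00, so local arrival = 3:15 PM + 9:00 = 12:15 AM on Apr 3.

12:15 AM on Apr 3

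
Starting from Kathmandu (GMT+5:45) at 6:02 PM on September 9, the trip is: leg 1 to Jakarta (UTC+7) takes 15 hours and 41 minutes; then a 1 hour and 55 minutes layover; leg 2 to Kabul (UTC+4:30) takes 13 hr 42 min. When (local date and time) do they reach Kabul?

Convert departure to UTC: 6:02 PM − 5:45 = 12:17 PM UTC on Sep 9.
Add 15 hours and 41 minutes leg 1 → 3:58 AM UTC (Sep 10).
Add 1 hour 55 minutes layover in Jakarta → 5:53 AM UTC.
Add 13 hours 42 minutes leg 2 → 7:35 PM UTC.
Kabul is UTC+4:30, so local arrival = 7:35 PM + 4:30 = 12:05 AM on Sep 11.

12:05 AM on September 11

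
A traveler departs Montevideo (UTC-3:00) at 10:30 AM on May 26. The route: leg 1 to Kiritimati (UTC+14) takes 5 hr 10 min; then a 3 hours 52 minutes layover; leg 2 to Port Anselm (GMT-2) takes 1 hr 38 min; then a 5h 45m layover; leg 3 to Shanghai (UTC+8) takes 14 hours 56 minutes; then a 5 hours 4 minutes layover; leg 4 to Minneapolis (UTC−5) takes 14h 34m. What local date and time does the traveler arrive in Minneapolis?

Convert departure to UTC: 10:30 AM + 3:00 = 1:30 PM UTC on May 26.
Add 5 hours and 10 minutes leg 1 → 6:40 PM UTC.
Add 3 hours and 52 minutes layover in Kiritimati → 10:32 PM UTC.
Add 1 hour and 38 minutes leg 2 → 12:10 AM UTC (May 27).
Add 5 hours 45 minutes layover in Port Anselm → 5:55 AM UTC.
Add 14 hours 56 minutes leg 3 → 8:51 PM UTC.
Add 5 hours 4 minutes layover in Shanghai → 1:55 AM UTC (May 28).
Add 14 hours 34 minutes leg 4 → 4:29 PM UTC.
Minneapolis is UTC−5:00, so local arrival = 4:29 PM − 5:00 = 11:29 AM on May 28.

11:29 AM on May 28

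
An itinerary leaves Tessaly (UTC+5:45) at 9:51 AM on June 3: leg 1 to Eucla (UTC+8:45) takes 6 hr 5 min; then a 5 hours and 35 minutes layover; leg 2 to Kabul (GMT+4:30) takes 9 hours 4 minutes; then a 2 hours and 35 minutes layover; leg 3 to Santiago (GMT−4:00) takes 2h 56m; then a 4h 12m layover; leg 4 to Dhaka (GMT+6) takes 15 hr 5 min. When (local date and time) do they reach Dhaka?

7:38 AM on June 5

Convert departure to UTC: 9:51 AM − 5:45 = 4:06 AM UTC on Jun 3.
Add 6 hours 5 minutes leg 1 → 10:11 AM UTC.
Add 5 hours and 35 minutes layover in Eucla → 3:46 PM UTC.
Add 9 hours and 4 minutes leg 2 → 12:50 AM UTC (Jun 4).
Add 2 hours and 35 minutes layover in Kabul → 3:25 AM UTC.
Add 2 hours 56 minutes leg 3 → 6:21 AM UTC.
Add 4 hours and 12 minutes layover in Santiago → 10:33 AM UTC.
Add 15 hours and 5 minutes leg 4 → 1:38 AM UTC (Jun 5).
Dhaka is UTC+6:00, so local arrival = 1:38 AM + 6:00 = 7:38 AM on Jun 5.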